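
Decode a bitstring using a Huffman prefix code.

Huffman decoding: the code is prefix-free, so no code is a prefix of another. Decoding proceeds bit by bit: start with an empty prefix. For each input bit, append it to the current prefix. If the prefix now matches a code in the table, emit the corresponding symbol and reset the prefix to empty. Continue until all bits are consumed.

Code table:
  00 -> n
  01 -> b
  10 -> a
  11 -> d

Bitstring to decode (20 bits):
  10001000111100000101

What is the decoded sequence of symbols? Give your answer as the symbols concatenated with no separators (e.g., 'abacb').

Answer: ananddnnbb

Derivation:
Bit 0: prefix='1' (no match yet)
Bit 1: prefix='10' -> emit 'a', reset
Bit 2: prefix='0' (no match yet)
Bit 3: prefix='00' -> emit 'n', reset
Bit 4: prefix='1' (no match yet)
Bit 5: prefix='10' -> emit 'a', reset
Bit 6: prefix='0' (no match yet)
Bit 7: prefix='00' -> emit 'n', reset
Bit 8: prefix='1' (no match yet)
Bit 9: prefix='11' -> emit 'd', reset
Bit 10: prefix='1' (no match yet)
Bit 11: prefix='11' -> emit 'd', reset
Bit 12: prefix='0' (no match yet)
Bit 13: prefix='00' -> emit 'n', reset
Bit 14: prefix='0' (no match yet)
Bit 15: prefix='00' -> emit 'n', reset
Bit 16: prefix='0' (no match yet)
Bit 17: prefix='01' -> emit 'b', reset
Bit 18: prefix='0' (no match yet)
Bit 19: prefix='01' -> emit 'b', reset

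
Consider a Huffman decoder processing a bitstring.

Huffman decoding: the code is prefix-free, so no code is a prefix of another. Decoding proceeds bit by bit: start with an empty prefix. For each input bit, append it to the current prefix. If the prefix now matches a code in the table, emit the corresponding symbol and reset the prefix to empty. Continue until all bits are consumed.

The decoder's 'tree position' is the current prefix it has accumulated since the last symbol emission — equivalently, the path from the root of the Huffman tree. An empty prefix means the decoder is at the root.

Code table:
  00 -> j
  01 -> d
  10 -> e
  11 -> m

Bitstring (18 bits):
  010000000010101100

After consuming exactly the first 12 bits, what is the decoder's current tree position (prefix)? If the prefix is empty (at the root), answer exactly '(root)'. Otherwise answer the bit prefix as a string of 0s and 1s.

Bit 0: prefix='0' (no match yet)
Bit 1: prefix='01' -> emit 'd', reset
Bit 2: prefix='0' (no match yet)
Bit 3: prefix='00' -> emit 'j', reset
Bit 4: prefix='0' (no match yet)
Bit 5: prefix='00' -> emit 'j', reset
Bit 6: prefix='0' (no match yet)
Bit 7: prefix='00' -> emit 'j', reset
Bit 8: prefix='0' (no match yet)
Bit 9: prefix='00' -> emit 'j', reset
Bit 10: prefix='1' (no match yet)
Bit 11: prefix='10' -> emit 'e', reset

Answer: (root)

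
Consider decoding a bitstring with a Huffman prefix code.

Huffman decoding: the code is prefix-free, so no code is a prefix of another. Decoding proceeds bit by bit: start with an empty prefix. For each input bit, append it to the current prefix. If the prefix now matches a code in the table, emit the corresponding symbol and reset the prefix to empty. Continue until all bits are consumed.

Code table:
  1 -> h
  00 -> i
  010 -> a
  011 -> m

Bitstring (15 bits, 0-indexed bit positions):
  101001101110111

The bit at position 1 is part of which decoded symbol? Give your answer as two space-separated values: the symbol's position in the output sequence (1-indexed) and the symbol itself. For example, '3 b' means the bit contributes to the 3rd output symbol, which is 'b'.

Answer: 2 a

Derivation:
Bit 0: prefix='1' -> emit 'h', reset
Bit 1: prefix='0' (no match yet)
Bit 2: prefix='01' (no match yet)
Bit 3: prefix='010' -> emit 'a', reset
Bit 4: prefix='0' (no match yet)
Bit 5: prefix='01' (no match yet)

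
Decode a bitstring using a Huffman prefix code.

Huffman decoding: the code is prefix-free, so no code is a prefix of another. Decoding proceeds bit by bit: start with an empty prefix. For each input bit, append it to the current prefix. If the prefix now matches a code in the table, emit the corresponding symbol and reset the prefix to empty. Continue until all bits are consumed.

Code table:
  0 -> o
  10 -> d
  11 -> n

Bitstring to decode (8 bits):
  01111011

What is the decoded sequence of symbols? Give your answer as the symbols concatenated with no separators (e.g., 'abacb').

Bit 0: prefix='0' -> emit 'o', reset
Bit 1: prefix='1' (no match yet)
Bit 2: prefix='11' -> emit 'n', reset
Bit 3: prefix='1' (no match yet)
Bit 4: prefix='11' -> emit 'n', reset
Bit 5: prefix='0' -> emit 'o', reset
Bit 6: prefix='1' (no match yet)
Bit 7: prefix='11' -> emit 'n', reset

Answer: onnon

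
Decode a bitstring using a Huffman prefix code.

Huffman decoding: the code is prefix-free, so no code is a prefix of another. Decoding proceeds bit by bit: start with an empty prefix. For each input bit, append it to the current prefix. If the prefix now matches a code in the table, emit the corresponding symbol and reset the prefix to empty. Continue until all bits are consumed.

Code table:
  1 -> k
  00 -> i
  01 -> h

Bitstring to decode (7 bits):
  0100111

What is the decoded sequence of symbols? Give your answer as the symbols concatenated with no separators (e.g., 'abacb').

Bit 0: prefix='0' (no match yet)
Bit 1: prefix='01' -> emit 'h', reset
Bit 2: prefix='0' (no match yet)
Bit 3: prefix='00' -> emit 'i', reset
Bit 4: prefix='1' -> emit 'k', reset
Bit 5: prefix='1' -> emit 'k', reset
Bit 6: prefix='1' -> emit 'k', reset

Answer: hikkk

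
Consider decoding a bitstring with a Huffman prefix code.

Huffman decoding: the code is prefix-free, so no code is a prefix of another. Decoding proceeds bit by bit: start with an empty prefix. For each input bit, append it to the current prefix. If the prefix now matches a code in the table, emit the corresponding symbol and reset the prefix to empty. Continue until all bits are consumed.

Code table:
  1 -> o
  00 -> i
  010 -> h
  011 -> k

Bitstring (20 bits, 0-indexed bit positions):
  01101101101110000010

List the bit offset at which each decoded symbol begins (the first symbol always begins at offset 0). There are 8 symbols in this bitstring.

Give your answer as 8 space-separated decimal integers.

Answer: 0 3 6 9 12 13 15 17

Derivation:
Bit 0: prefix='0' (no match yet)
Bit 1: prefix='01' (no match yet)
Bit 2: prefix='011' -> emit 'k', reset
Bit 3: prefix='0' (no match yet)
Bit 4: prefix='01' (no match yet)
Bit 5: prefix='011' -> emit 'k', reset
Bit 6: prefix='0' (no match yet)
Bit 7: prefix='01' (no match yet)
Bit 8: prefix='011' -> emit 'k', reset
Bit 9: prefix='0' (no match yet)
Bit 10: prefix='01' (no match yet)
Bit 11: prefix='011' -> emit 'k', reset
Bit 12: prefix='1' -> emit 'o', reset
Bit 13: prefix='0' (no match yet)
Bit 14: prefix='00' -> emit 'i', reset
Bit 15: prefix='0' (no match yet)
Bit 16: prefix='00' -> emit 'i', reset
Bit 17: prefix='0' (no match yet)
Bit 18: prefix='01' (no match yet)
Bit 19: prefix='010' -> emit 'h', reset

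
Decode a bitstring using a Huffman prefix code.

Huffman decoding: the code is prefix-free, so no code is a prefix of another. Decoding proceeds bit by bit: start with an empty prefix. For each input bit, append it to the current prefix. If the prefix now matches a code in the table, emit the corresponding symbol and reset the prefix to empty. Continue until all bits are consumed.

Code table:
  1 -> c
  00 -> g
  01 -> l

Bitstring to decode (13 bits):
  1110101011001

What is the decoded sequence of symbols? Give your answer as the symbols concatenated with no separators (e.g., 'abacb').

Bit 0: prefix='1' -> emit 'c', reset
Bit 1: prefix='1' -> emit 'c', reset
Bit 2: prefix='1' -> emit 'c', reset
Bit 3: prefix='0' (no match yet)
Bit 4: prefix='01' -> emit 'l', reset
Bit 5: prefix='0' (no match yet)
Bit 6: prefix='01' -> emit 'l', reset
Bit 7: prefix='0' (no match yet)
Bit 8: prefix='01' -> emit 'l', reset
Bit 9: prefix='1' -> emit 'c', reset
Bit 10: prefix='0' (no match yet)
Bit 11: prefix='00' -> emit 'g', reset
Bit 12: prefix='1' -> emit 'c', reset

Answer: ccclllcgc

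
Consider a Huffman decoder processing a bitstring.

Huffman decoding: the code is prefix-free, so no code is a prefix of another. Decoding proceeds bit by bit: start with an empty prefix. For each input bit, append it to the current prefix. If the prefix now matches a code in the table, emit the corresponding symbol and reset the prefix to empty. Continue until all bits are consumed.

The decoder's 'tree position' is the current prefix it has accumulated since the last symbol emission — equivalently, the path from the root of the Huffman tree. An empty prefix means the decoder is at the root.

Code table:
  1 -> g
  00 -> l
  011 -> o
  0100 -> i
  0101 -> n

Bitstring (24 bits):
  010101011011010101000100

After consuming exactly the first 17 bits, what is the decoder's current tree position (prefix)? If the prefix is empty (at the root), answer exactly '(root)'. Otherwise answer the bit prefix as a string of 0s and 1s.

Bit 0: prefix='0' (no match yet)
Bit 1: prefix='01' (no match yet)
Bit 2: prefix='010' (no match yet)
Bit 3: prefix='0101' -> emit 'n', reset
Bit 4: prefix='0' (no match yet)
Bit 5: prefix='01' (no match yet)
Bit 6: prefix='010' (no match yet)
Bit 7: prefix='0101' -> emit 'n', reset
Bit 8: prefix='1' -> emit 'g', reset
Bit 9: prefix='0' (no match yet)
Bit 10: prefix='01' (no match yet)
Bit 11: prefix='011' -> emit 'o', reset
Bit 12: prefix='0' (no match yet)
Bit 13: prefix='01' (no match yet)
Bit 14: prefix='010' (no match yet)
Bit 15: prefix='0101' -> emit 'n', reset
Bit 16: prefix='0' (no match yet)

Answer: 0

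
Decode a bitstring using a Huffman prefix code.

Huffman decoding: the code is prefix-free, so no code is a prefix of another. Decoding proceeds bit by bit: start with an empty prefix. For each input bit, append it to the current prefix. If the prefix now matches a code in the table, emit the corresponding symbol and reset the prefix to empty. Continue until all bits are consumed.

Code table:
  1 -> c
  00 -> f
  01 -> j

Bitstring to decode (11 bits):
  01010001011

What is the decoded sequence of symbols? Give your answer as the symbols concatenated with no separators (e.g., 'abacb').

Bit 0: prefix='0' (no match yet)
Bit 1: prefix='01' -> emit 'j', reset
Bit 2: prefix='0' (no match yet)
Bit 3: prefix='01' -> emit 'j', reset
Bit 4: prefix='0' (no match yet)
Bit 5: prefix='00' -> emit 'f', reset
Bit 6: prefix='0' (no match yet)
Bit 7: prefix='01' -> emit 'j', reset
Bit 8: prefix='0' (no match yet)
Bit 9: prefix='01' -> emit 'j', reset
Bit 10: prefix='1' -> emit 'c', reset

Answer: jjfjjc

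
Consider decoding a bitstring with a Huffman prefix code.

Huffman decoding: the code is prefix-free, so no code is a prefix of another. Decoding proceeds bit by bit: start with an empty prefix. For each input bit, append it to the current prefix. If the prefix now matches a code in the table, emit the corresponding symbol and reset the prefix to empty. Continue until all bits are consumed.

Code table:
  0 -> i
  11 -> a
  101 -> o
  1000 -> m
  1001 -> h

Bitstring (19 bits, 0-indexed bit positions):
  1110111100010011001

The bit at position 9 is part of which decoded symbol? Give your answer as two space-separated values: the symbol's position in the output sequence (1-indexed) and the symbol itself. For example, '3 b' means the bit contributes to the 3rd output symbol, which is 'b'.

Answer: 4 m

Derivation:
Bit 0: prefix='1' (no match yet)
Bit 1: prefix='11' -> emit 'a', reset
Bit 2: prefix='1' (no match yet)
Bit 3: prefix='10' (no match yet)
Bit 4: prefix='101' -> emit 'o', reset
Bit 5: prefix='1' (no match yet)
Bit 6: prefix='11' -> emit 'a', reset
Bit 7: prefix='1' (no match yet)
Bit 8: prefix='10' (no match yet)
Bit 9: prefix='100' (no match yet)
Bit 10: prefix='1000' -> emit 'm', reset
Bit 11: prefix='1' (no match yet)
Bit 12: prefix='10' (no match yet)
Bit 13: prefix='100' (no match yet)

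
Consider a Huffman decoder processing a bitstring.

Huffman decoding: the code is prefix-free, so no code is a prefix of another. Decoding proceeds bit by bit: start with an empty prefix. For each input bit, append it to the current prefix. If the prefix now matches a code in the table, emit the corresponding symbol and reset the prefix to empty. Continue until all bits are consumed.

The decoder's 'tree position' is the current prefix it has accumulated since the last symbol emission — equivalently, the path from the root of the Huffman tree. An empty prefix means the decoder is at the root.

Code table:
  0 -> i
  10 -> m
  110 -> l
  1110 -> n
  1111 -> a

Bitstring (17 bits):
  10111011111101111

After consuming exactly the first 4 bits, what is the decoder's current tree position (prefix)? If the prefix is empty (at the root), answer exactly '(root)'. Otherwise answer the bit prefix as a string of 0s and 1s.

Answer: 11

Derivation:
Bit 0: prefix='1' (no match yet)
Bit 1: prefix='10' -> emit 'm', reset
Bit 2: prefix='1' (no match yet)
Bit 3: prefix='11' (no match yet)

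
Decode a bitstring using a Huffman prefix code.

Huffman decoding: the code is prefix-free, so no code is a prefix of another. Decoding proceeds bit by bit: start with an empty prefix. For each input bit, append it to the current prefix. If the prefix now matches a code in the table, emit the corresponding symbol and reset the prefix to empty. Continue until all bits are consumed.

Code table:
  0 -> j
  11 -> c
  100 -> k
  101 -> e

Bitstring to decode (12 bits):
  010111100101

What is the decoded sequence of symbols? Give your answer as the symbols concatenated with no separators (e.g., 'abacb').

Answer: jecke

Derivation:
Bit 0: prefix='0' -> emit 'j', reset
Bit 1: prefix='1' (no match yet)
Bit 2: prefix='10' (no match yet)
Bit 3: prefix='101' -> emit 'e', reset
Bit 4: prefix='1' (no match yet)
Bit 5: prefix='11' -> emit 'c', reset
Bit 6: prefix='1' (no match yet)
Bit 7: prefix='10' (no match yet)
Bit 8: prefix='100' -> emit 'k', reset
Bit 9: prefix='1' (no match yet)
Bit 10: prefix='10' (no match yet)
Bit 11: prefix='101' -> emit 'e', reset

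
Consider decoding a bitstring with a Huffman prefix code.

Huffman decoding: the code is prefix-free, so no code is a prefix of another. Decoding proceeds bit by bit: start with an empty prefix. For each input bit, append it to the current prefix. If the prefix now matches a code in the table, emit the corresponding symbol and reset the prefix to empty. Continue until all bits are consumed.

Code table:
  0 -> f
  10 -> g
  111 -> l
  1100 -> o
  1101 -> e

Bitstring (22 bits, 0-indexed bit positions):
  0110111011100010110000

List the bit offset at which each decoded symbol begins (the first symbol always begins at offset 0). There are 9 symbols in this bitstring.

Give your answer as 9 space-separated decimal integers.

Bit 0: prefix='0' -> emit 'f', reset
Bit 1: prefix='1' (no match yet)
Bit 2: prefix='11' (no match yet)
Bit 3: prefix='110' (no match yet)
Bit 4: prefix='1101' -> emit 'e', reset
Bit 5: prefix='1' (no match yet)
Bit 6: prefix='11' (no match yet)
Bit 7: prefix='110' (no match yet)
Bit 8: prefix='1101' -> emit 'e', reset
Bit 9: prefix='1' (no match yet)
Bit 10: prefix='11' (no match yet)
Bit 11: prefix='110' (no match yet)
Bit 12: prefix='1100' -> emit 'o', reset
Bit 13: prefix='0' -> emit 'f', reset
Bit 14: prefix='1' (no match yet)
Bit 15: prefix='10' -> emit 'g', reset
Bit 16: prefix='1' (no match yet)
Bit 17: prefix='11' (no match yet)
Bit 18: prefix='110' (no match yet)
Bit 19: prefix='1100' -> emit 'o', reset
Bit 20: prefix='0' -> emit 'f', reset
Bit 21: prefix='0' -> emit 'f', reset

Answer: 0 1 5 9 13 14 16 20 21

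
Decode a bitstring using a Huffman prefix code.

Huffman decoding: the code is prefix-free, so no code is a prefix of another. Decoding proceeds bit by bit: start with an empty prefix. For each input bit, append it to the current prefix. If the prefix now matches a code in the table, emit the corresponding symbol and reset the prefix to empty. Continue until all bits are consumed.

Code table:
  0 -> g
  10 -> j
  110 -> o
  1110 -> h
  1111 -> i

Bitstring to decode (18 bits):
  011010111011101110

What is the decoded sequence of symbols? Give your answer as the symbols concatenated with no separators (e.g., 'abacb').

Answer: gojhhh

Derivation:
Bit 0: prefix='0' -> emit 'g', reset
Bit 1: prefix='1' (no match yet)
Bit 2: prefix='11' (no match yet)
Bit 3: prefix='110' -> emit 'o', reset
Bit 4: prefix='1' (no match yet)
Bit 5: prefix='10' -> emit 'j', reset
Bit 6: prefix='1' (no match yet)
Bit 7: prefix='11' (no match yet)
Bit 8: prefix='111' (no match yet)
Bit 9: prefix='1110' -> emit 'h', reset
Bit 10: prefix='1' (no match yet)
Bit 11: prefix='11' (no match yet)
Bit 12: prefix='111' (no match yet)
Bit 13: prefix='1110' -> emit 'h', reset
Bit 14: prefix='1' (no match yet)
Bit 15: prefix='11' (no match yet)
Bit 16: prefix='111' (no match yet)
Bit 17: prefix='1110' -> emit 'h', reset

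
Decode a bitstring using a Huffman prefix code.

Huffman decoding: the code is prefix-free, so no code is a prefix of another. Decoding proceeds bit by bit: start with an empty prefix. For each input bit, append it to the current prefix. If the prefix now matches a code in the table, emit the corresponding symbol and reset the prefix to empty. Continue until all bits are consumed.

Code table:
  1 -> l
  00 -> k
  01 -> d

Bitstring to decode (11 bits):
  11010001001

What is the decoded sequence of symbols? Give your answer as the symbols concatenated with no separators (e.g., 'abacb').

Answer: lldkdkl

Derivation:
Bit 0: prefix='1' -> emit 'l', reset
Bit 1: prefix='1' -> emit 'l', reset
Bit 2: prefix='0' (no match yet)
Bit 3: prefix='01' -> emit 'd', reset
Bit 4: prefix='0' (no match yet)
Bit 5: prefix='00' -> emit 'k', reset
Bit 6: prefix='0' (no match yet)
Bit 7: prefix='01' -> emit 'd', reset
Bit 8: prefix='0' (no match yet)
Bit 9: prefix='00' -> emit 'k', reset
Bit 10: prefix='1' -> emit 'l', reset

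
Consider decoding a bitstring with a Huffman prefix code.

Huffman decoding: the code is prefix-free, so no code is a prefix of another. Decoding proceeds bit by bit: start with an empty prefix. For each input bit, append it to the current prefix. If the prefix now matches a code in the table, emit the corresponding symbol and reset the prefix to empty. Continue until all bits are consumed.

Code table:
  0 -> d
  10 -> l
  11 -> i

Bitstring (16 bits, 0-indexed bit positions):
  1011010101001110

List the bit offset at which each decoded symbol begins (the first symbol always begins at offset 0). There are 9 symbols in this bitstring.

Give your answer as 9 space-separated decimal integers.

Bit 0: prefix='1' (no match yet)
Bit 1: prefix='10' -> emit 'l', reset
Bit 2: prefix='1' (no match yet)
Bit 3: prefix='11' -> emit 'i', reset
Bit 4: prefix='0' -> emit 'd', reset
Bit 5: prefix='1' (no match yet)
Bit 6: prefix='10' -> emit 'l', reset
Bit 7: prefix='1' (no match yet)
Bit 8: prefix='10' -> emit 'l', reset
Bit 9: prefix='1' (no match yet)
Bit 10: prefix='10' -> emit 'l', reset
Bit 11: prefix='0' -> emit 'd', reset
Bit 12: prefix='1' (no match yet)
Bit 13: prefix='11' -> emit 'i', reset
Bit 14: prefix='1' (no match yet)
Bit 15: prefix='10' -> emit 'l', reset

Answer: 0 2 4 5 7 9 11 12 14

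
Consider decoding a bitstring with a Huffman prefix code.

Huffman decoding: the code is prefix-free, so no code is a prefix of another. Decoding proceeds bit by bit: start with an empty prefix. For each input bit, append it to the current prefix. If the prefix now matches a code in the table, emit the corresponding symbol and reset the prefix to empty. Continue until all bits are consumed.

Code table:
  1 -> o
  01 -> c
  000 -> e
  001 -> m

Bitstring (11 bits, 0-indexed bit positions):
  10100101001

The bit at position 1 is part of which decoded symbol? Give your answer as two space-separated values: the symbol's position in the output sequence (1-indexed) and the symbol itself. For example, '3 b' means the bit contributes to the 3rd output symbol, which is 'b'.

Bit 0: prefix='1' -> emit 'o', reset
Bit 1: prefix='0' (no match yet)
Bit 2: prefix='01' -> emit 'c', reset
Bit 3: prefix='0' (no match yet)
Bit 4: prefix='00' (no match yet)
Bit 5: prefix='001' -> emit 'm', reset

Answer: 2 c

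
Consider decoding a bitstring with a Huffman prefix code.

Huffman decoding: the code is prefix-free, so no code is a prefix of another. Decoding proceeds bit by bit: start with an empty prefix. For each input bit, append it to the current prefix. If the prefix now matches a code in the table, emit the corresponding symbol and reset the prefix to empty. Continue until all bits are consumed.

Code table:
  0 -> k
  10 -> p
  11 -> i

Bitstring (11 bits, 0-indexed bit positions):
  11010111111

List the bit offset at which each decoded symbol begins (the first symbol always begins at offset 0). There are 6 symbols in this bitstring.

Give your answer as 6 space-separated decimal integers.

Bit 0: prefix='1' (no match yet)
Bit 1: prefix='11' -> emit 'i', reset
Bit 2: prefix='0' -> emit 'k', reset
Bit 3: prefix='1' (no match yet)
Bit 4: prefix='10' -> emit 'p', reset
Bit 5: prefix='1' (no match yet)
Bit 6: prefix='11' -> emit 'i', reset
Bit 7: prefix='1' (no match yet)
Bit 8: prefix='11' -> emit 'i', reset
Bit 9: prefix='1' (no match yet)
Bit 10: prefix='11' -> emit 'i', reset

Answer: 0 2 3 5 7 9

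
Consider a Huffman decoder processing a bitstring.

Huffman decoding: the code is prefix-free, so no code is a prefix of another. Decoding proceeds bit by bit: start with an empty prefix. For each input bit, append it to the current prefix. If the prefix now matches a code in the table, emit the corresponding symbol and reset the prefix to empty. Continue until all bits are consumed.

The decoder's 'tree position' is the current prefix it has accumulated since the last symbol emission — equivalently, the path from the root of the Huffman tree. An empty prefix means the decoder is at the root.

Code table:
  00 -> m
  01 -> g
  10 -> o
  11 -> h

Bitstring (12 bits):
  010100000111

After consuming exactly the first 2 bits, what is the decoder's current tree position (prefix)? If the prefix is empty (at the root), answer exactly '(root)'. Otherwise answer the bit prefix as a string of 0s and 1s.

Bit 0: prefix='0' (no match yet)
Bit 1: prefix='01' -> emit 'g', reset

Answer: (root)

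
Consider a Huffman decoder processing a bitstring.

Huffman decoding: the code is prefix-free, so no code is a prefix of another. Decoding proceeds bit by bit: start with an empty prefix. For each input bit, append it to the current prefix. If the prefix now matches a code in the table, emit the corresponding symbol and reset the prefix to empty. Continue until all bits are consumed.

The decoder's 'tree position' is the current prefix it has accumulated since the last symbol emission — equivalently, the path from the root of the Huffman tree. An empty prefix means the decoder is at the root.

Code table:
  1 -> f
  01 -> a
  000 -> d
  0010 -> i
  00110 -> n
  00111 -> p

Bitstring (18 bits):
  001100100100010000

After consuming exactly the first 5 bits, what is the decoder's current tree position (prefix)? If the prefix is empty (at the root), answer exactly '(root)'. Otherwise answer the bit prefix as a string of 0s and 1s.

Bit 0: prefix='0' (no match yet)
Bit 1: prefix='00' (no match yet)
Bit 2: prefix='001' (no match yet)
Bit 3: prefix='0011' (no match yet)
Bit 4: prefix='00110' -> emit 'n', reset

Answer: (root)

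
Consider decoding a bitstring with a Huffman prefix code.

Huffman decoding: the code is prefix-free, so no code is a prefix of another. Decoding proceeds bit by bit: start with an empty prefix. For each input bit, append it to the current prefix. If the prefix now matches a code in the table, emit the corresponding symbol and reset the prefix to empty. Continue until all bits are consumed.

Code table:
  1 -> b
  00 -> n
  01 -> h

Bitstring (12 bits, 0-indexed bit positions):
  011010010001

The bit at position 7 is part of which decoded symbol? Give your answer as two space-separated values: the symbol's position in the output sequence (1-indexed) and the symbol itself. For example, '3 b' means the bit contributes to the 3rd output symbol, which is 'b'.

Answer: 5 b

Derivation:
Bit 0: prefix='0' (no match yet)
Bit 1: prefix='01' -> emit 'h', reset
Bit 2: prefix='1' -> emit 'b', reset
Bit 3: prefix='0' (no match yet)
Bit 4: prefix='01' -> emit 'h', reset
Bit 5: prefix='0' (no match yet)
Bit 6: prefix='00' -> emit 'n', reset
Bit 7: prefix='1' -> emit 'b', reset
Bit 8: prefix='0' (no match yet)
Bit 9: prefix='00' -> emit 'n', reset
Bit 10: prefix='0' (no match yet)
Bit 11: prefix='01' -> emit 'h', reset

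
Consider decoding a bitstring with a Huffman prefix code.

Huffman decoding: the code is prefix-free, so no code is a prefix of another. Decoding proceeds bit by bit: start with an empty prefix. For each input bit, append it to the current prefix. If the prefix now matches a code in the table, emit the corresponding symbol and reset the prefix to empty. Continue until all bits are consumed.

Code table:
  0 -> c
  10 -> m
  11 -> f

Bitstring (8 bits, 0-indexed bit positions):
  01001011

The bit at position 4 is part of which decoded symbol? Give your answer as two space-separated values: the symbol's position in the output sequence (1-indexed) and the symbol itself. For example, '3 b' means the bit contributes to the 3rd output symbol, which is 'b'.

Bit 0: prefix='0' -> emit 'c', reset
Bit 1: prefix='1' (no match yet)
Bit 2: prefix='10' -> emit 'm', reset
Bit 3: prefix='0' -> emit 'c', reset
Bit 4: prefix='1' (no match yet)
Bit 5: prefix='10' -> emit 'm', reset
Bit 6: prefix='1' (no match yet)
Bit 7: prefix='11' -> emit 'f', reset

Answer: 4 m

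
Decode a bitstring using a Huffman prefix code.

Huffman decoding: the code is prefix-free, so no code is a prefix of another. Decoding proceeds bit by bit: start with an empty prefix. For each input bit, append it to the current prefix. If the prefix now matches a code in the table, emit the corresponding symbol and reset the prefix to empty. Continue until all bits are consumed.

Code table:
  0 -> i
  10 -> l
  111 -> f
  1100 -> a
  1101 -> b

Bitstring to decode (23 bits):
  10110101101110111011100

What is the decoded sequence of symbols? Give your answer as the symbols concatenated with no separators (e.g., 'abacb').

Answer: lbibbba

Derivation:
Bit 0: prefix='1' (no match yet)
Bit 1: prefix='10' -> emit 'l', reset
Bit 2: prefix='1' (no match yet)
Bit 3: prefix='11' (no match yet)
Bit 4: prefix='110' (no match yet)
Bit 5: prefix='1101' -> emit 'b', reset
Bit 6: prefix='0' -> emit 'i', reset
Bit 7: prefix='1' (no match yet)
Bit 8: prefix='11' (no match yet)
Bit 9: prefix='110' (no match yet)
Bit 10: prefix='1101' -> emit 'b', reset
Bit 11: prefix='1' (no match yet)
Bit 12: prefix='11' (no match yet)
Bit 13: prefix='110' (no match yet)
Bit 14: prefix='1101' -> emit 'b', reset
Bit 15: prefix='1' (no match yet)
Bit 16: prefix='11' (no match yet)
Bit 17: prefix='110' (no match yet)
Bit 18: prefix='1101' -> emit 'b', reset
Bit 19: prefix='1' (no match yet)
Bit 20: prefix='11' (no match yet)
Bit 21: prefix='110' (no match yet)
Bit 22: prefix='1100' -> emit 'a', reset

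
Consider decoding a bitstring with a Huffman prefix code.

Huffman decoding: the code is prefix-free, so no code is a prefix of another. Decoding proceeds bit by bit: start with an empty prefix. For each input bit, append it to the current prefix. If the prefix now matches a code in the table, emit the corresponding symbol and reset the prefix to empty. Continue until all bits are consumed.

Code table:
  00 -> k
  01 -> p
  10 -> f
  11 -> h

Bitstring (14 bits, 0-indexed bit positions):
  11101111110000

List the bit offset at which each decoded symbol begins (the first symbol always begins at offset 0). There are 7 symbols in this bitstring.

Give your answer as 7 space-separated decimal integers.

Bit 0: prefix='1' (no match yet)
Bit 1: prefix='11' -> emit 'h', reset
Bit 2: prefix='1' (no match yet)
Bit 3: prefix='10' -> emit 'f', reset
Bit 4: prefix='1' (no match yet)
Bit 5: prefix='11' -> emit 'h', reset
Bit 6: prefix='1' (no match yet)
Bit 7: prefix='11' -> emit 'h', reset
Bit 8: prefix='1' (no match yet)
Bit 9: prefix='11' -> emit 'h', reset
Bit 10: prefix='0' (no match yet)
Bit 11: prefix='00' -> emit 'k', reset
Bit 12: prefix='0' (no match yet)
Bit 13: prefix='00' -> emit 'k', reset

Answer: 0 2 4 6 8 10 12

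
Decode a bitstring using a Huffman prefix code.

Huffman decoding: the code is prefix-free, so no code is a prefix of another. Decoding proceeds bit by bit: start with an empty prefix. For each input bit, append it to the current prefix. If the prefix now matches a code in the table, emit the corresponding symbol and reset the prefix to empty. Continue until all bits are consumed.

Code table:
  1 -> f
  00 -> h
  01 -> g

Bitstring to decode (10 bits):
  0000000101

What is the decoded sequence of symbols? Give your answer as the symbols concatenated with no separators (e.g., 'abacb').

Bit 0: prefix='0' (no match yet)
Bit 1: prefix='00' -> emit 'h', reset
Bit 2: prefix='0' (no match yet)
Bit 3: prefix='00' -> emit 'h', reset
Bit 4: prefix='0' (no match yet)
Bit 5: prefix='00' -> emit 'h', reset
Bit 6: prefix='0' (no match yet)
Bit 7: prefix='01' -> emit 'g', reset
Bit 8: prefix='0' (no match yet)
Bit 9: prefix='01' -> emit 'g', reset

Answer: hhhgg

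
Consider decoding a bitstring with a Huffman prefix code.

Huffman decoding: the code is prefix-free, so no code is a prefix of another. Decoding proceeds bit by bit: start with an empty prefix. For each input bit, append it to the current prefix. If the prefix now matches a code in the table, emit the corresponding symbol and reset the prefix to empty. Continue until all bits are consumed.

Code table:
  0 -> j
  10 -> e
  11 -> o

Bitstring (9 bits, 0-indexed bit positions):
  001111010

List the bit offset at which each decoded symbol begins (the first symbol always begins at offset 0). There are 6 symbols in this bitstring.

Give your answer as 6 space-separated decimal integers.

Answer: 0 1 2 4 6 7

Derivation:
Bit 0: prefix='0' -> emit 'j', reset
Bit 1: prefix='0' -> emit 'j', reset
Bit 2: prefix='1' (no match yet)
Bit 3: prefix='11' -> emit 'o', reset
Bit 4: prefix='1' (no match yet)
Bit 5: prefix='11' -> emit 'o', reset
Bit 6: prefix='0' -> emit 'j', reset
Bit 7: prefix='1' (no match yet)
Bit 8: prefix='10' -> emit 'e', reset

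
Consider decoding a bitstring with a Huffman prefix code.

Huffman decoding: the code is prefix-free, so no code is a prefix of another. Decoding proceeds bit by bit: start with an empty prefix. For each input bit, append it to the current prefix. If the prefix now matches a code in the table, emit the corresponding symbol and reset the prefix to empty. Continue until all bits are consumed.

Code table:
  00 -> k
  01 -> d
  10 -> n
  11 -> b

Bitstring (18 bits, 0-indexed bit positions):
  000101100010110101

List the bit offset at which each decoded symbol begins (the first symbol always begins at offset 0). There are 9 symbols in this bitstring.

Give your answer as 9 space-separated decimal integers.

Bit 0: prefix='0' (no match yet)
Bit 1: prefix='00' -> emit 'k', reset
Bit 2: prefix='0' (no match yet)
Bit 3: prefix='01' -> emit 'd', reset
Bit 4: prefix='0' (no match yet)
Bit 5: prefix='01' -> emit 'd', reset
Bit 6: prefix='1' (no match yet)
Bit 7: prefix='10' -> emit 'n', reset
Bit 8: prefix='0' (no match yet)
Bit 9: prefix='00' -> emit 'k', reset
Bit 10: prefix='1' (no match yet)
Bit 11: prefix='10' -> emit 'n', reset
Bit 12: prefix='1' (no match yet)
Bit 13: prefix='11' -> emit 'b', reset
Bit 14: prefix='0' (no match yet)
Bit 15: prefix='01' -> emit 'd', reset
Bit 16: prefix='0' (no match yet)
Bit 17: prefix='01' -> emit 'd', reset

Answer: 0 2 4 6 8 10 12 14 16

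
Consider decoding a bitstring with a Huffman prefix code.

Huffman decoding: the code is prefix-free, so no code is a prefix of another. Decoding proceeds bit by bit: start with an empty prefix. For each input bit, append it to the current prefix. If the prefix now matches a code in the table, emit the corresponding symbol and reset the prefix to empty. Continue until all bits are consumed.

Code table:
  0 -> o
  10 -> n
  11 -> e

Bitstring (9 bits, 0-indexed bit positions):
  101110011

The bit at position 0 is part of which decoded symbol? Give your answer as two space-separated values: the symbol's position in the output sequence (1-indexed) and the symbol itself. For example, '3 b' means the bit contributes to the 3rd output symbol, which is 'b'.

Bit 0: prefix='1' (no match yet)
Bit 1: prefix='10' -> emit 'n', reset
Bit 2: prefix='1' (no match yet)
Bit 3: prefix='11' -> emit 'e', reset
Bit 4: prefix='1' (no match yet)

Answer: 1 n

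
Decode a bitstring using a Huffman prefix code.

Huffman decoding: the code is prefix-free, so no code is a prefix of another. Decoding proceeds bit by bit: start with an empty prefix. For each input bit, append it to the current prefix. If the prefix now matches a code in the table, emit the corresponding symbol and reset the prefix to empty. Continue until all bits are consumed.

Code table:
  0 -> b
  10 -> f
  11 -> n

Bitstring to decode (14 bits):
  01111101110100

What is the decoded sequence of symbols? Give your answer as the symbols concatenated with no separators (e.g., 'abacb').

Answer: bnnfnffb

Derivation:
Bit 0: prefix='0' -> emit 'b', reset
Bit 1: prefix='1' (no match yet)
Bit 2: prefix='11' -> emit 'n', reset
Bit 3: prefix='1' (no match yet)
Bit 4: prefix='11' -> emit 'n', reset
Bit 5: prefix='1' (no match yet)
Bit 6: prefix='10' -> emit 'f', reset
Bit 7: prefix='1' (no match yet)
Bit 8: prefix='11' -> emit 'n', reset
Bit 9: prefix='1' (no match yet)
Bit 10: prefix='10' -> emit 'f', reset
Bit 11: prefix='1' (no match yet)
Bit 12: prefix='10' -> emit 'f', reset
Bit 13: prefix='0' -> emit 'b', reset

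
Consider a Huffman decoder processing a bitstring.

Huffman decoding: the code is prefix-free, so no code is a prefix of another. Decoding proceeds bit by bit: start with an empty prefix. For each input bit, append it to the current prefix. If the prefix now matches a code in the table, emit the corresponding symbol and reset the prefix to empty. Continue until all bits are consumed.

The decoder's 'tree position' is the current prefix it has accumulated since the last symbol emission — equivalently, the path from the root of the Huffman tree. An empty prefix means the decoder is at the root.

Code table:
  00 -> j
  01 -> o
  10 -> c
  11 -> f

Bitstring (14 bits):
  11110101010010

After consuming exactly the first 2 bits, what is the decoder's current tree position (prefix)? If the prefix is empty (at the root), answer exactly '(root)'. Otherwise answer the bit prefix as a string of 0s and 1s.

Bit 0: prefix='1' (no match yet)
Bit 1: prefix='11' -> emit 'f', reset

Answer: (root)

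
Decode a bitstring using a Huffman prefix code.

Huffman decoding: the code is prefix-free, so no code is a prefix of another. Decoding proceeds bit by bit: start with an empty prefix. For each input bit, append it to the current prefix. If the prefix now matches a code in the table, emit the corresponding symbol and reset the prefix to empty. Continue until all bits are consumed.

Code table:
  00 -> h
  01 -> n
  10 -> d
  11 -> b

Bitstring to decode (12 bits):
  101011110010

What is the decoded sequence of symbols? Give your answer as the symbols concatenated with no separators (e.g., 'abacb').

Bit 0: prefix='1' (no match yet)
Bit 1: prefix='10' -> emit 'd', reset
Bit 2: prefix='1' (no match yet)
Bit 3: prefix='10' -> emit 'd', reset
Bit 4: prefix='1' (no match yet)
Bit 5: prefix='11' -> emit 'b', reset
Bit 6: prefix='1' (no match yet)
Bit 7: prefix='11' -> emit 'b', reset
Bit 8: prefix='0' (no match yet)
Bit 9: prefix='00' -> emit 'h', reset
Bit 10: prefix='1' (no match yet)
Bit 11: prefix='10' -> emit 'd', reset

Answer: ddbbhd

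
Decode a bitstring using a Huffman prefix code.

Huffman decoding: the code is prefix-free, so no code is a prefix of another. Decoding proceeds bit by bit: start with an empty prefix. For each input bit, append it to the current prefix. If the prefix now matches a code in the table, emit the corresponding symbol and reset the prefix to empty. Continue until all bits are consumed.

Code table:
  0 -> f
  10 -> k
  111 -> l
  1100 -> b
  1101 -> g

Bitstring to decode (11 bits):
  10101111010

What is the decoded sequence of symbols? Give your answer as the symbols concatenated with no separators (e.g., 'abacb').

Answer: kklkk

Derivation:
Bit 0: prefix='1' (no match yet)
Bit 1: prefix='10' -> emit 'k', reset
Bit 2: prefix='1' (no match yet)
Bit 3: prefix='10' -> emit 'k', reset
Bit 4: prefix='1' (no match yet)
Bit 5: prefix='11' (no match yet)
Bit 6: prefix='111' -> emit 'l', reset
Bit 7: prefix='1' (no match yet)
Bit 8: prefix='10' -> emit 'k', reset
Bit 9: prefix='1' (no match yet)
Bit 10: prefix='10' -> emit 'k', reset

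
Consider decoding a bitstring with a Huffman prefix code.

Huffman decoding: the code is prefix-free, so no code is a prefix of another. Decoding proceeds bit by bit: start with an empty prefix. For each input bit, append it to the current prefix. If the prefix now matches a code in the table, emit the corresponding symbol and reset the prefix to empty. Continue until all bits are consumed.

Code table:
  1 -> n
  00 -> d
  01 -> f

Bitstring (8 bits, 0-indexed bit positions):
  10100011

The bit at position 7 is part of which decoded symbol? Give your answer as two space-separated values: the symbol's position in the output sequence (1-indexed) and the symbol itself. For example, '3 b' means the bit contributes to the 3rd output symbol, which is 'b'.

Answer: 5 n

Derivation:
Bit 0: prefix='1' -> emit 'n', reset
Bit 1: prefix='0' (no match yet)
Bit 2: prefix='01' -> emit 'f', reset
Bit 3: prefix='0' (no match yet)
Bit 4: prefix='00' -> emit 'd', reset
Bit 5: prefix='0' (no match yet)
Bit 6: prefix='01' -> emit 'f', reset
Bit 7: prefix='1' -> emit 'n', reset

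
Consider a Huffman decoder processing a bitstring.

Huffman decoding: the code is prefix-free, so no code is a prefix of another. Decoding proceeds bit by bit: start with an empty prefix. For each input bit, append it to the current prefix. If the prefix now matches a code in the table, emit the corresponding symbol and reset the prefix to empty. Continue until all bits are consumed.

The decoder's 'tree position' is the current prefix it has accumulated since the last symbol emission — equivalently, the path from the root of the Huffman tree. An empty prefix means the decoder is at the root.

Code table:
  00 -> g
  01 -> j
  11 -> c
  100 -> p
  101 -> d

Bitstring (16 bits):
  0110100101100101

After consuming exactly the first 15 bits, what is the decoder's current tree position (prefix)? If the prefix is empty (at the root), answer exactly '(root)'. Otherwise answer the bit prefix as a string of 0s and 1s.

Answer: 10

Derivation:
Bit 0: prefix='0' (no match yet)
Bit 1: prefix='01' -> emit 'j', reset
Bit 2: prefix='1' (no match yet)
Bit 3: prefix='10' (no match yet)
Bit 4: prefix='101' -> emit 'd', reset
Bit 5: prefix='0' (no match yet)
Bit 6: prefix='00' -> emit 'g', reset
Bit 7: prefix='1' (no match yet)
Bit 8: prefix='10' (no match yet)
Bit 9: prefix='101' -> emit 'd', reset
Bit 10: prefix='1' (no match yet)
Bit 11: prefix='10' (no match yet)
Bit 12: prefix='100' -> emit 'p', reset
Bit 13: prefix='1' (no match yet)
Bit 14: prefix='10' (no match yet)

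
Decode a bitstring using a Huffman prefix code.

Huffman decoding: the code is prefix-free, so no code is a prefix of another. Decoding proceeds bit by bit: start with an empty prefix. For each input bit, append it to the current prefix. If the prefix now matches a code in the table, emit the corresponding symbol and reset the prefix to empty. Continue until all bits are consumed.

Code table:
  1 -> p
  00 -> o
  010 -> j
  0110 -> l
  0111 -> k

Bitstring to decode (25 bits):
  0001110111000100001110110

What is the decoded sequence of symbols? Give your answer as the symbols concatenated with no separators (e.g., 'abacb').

Bit 0: prefix='0' (no match yet)
Bit 1: prefix='00' -> emit 'o', reset
Bit 2: prefix='0' (no match yet)
Bit 3: prefix='01' (no match yet)
Bit 4: prefix='011' (no match yet)
Bit 5: prefix='0111' -> emit 'k', reset
Bit 6: prefix='0' (no match yet)
Bit 7: prefix='01' (no match yet)
Bit 8: prefix='011' (no match yet)
Bit 9: prefix='0111' -> emit 'k', reset
Bit 10: prefix='0' (no match yet)
Bit 11: prefix='00' -> emit 'o', reset
Bit 12: prefix='0' (no match yet)
Bit 13: prefix='01' (no match yet)
Bit 14: prefix='010' -> emit 'j', reset
Bit 15: prefix='0' (no match yet)
Bit 16: prefix='00' -> emit 'o', reset
Bit 17: prefix='0' (no match yet)
Bit 18: prefix='01' (no match yet)
Bit 19: prefix='011' (no match yet)
Bit 20: prefix='0111' -> emit 'k', reset
Bit 21: prefix='0' (no match yet)
Bit 22: prefix='01' (no match yet)
Bit 23: prefix='011' (no match yet)
Bit 24: prefix='0110' -> emit 'l', reset

Answer: okkojokl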